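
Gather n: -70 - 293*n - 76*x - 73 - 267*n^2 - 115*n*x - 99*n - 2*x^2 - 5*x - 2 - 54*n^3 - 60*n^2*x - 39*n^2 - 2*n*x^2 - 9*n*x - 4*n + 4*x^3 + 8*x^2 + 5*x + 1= -54*n^3 + n^2*(-60*x - 306) + n*(-2*x^2 - 124*x - 396) + 4*x^3 + 6*x^2 - 76*x - 144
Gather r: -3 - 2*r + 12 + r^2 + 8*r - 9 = r^2 + 6*r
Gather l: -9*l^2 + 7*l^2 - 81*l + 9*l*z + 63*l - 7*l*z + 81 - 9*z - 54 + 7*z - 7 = -2*l^2 + l*(2*z - 18) - 2*z + 20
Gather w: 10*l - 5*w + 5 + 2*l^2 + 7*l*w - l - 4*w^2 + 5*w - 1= 2*l^2 + 7*l*w + 9*l - 4*w^2 + 4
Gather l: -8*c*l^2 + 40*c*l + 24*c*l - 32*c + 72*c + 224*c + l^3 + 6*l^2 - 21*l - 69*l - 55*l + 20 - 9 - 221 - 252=264*c + l^3 + l^2*(6 - 8*c) + l*(64*c - 145) - 462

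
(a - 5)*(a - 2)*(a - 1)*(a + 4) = a^4 - 4*a^3 - 15*a^2 + 58*a - 40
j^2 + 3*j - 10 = (j - 2)*(j + 5)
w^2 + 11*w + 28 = (w + 4)*(w + 7)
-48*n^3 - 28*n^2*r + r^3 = (-6*n + r)*(2*n + r)*(4*n + r)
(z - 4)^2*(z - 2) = z^3 - 10*z^2 + 32*z - 32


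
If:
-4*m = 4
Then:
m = -1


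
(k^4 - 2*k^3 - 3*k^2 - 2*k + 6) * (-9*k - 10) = -9*k^5 + 8*k^4 + 47*k^3 + 48*k^2 - 34*k - 60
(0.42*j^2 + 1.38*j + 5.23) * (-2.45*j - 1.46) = -1.029*j^3 - 3.9942*j^2 - 14.8283*j - 7.6358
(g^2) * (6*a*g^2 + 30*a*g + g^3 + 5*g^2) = 6*a*g^4 + 30*a*g^3 + g^5 + 5*g^4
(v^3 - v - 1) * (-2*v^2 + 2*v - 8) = -2*v^5 + 2*v^4 - 6*v^3 + 6*v + 8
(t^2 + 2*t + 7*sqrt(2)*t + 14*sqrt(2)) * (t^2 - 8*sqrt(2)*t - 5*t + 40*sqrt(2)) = t^4 - 3*t^3 - sqrt(2)*t^3 - 122*t^2 + 3*sqrt(2)*t^2 + 10*sqrt(2)*t + 336*t + 1120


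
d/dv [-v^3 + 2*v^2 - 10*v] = -3*v^2 + 4*v - 10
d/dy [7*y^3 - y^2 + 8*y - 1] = 21*y^2 - 2*y + 8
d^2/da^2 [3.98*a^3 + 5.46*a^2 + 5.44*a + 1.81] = 23.88*a + 10.92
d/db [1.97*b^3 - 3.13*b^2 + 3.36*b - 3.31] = 5.91*b^2 - 6.26*b + 3.36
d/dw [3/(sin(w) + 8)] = -3*cos(w)/(sin(w) + 8)^2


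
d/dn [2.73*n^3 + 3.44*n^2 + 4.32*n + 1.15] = 8.19*n^2 + 6.88*n + 4.32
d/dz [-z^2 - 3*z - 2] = -2*z - 3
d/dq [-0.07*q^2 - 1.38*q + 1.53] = -0.14*q - 1.38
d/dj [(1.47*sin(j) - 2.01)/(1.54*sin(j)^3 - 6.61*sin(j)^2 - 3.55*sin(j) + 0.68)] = (-4.5276*sin(j)^3 + 19.0029*sin(j)^2 - 26.5722*sin(j) - 6.1359)*cos(j)/(2.3716*sin(j)^6 - 20.3588*sin(j)^5 + 32.7581*sin(j)^4 + 49.0254*sin(j)^3 + 3.6129*sin(j)^2 - 4.828*sin(j) + 0.4624)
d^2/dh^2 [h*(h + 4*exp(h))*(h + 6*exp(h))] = 10*h^2*exp(h) + 96*h*exp(2*h) + 40*h*exp(h) + 6*h + 96*exp(2*h) + 20*exp(h)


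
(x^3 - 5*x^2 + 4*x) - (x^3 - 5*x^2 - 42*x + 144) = 46*x - 144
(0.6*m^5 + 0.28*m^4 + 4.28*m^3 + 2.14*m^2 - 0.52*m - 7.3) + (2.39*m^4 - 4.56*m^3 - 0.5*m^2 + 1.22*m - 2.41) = 0.6*m^5 + 2.67*m^4 - 0.279999999999999*m^3 + 1.64*m^2 + 0.7*m - 9.71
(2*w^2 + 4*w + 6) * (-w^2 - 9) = -2*w^4 - 4*w^3 - 24*w^2 - 36*w - 54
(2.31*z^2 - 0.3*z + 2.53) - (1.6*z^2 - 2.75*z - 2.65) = 0.71*z^2 + 2.45*z + 5.18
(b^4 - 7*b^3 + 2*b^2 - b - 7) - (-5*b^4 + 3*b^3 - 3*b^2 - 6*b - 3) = 6*b^4 - 10*b^3 + 5*b^2 + 5*b - 4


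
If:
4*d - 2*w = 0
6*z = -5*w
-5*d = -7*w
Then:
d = 0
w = 0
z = 0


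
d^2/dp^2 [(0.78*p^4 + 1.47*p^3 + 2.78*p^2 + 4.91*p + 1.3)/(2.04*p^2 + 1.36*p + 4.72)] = (6.49209599999999*p^6 + 12.984192*p^5 + 53.7189119999999*p^4 + 82.682016*p^3 + 136.995264*p^2 - 65.52864*p + 40.60544)/(8.489664*p^6 + 16.979328*p^5 + 70.247808*p^4 + 81.086464*p^3 + 162.534144*p^2 + 90.895872*p + 105.154048)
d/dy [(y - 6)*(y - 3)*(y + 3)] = 3*y^2 - 12*y - 9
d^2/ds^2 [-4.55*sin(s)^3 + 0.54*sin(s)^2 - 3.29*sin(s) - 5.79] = 6.7025*sin(s) - 10.2375*sin(3*s) + 1.08*cos(2*s)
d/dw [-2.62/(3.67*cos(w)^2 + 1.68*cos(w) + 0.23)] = -(19.2308*cos(w) + 4.4016)*sin(w)/(3.67*cos(w)^2 + 1.68*cos(w) + 0.23)^2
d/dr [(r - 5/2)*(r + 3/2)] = 2*r - 1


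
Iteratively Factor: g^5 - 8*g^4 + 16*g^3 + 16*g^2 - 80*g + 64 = (g - 2)*(g^4 - 6*g^3 + 4*g^2 + 24*g - 32) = (g - 4)*(g - 2)*(g^3 - 2*g^2 - 4*g + 8) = (g - 4)*(g - 2)^2*(g^2 - 4) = (g - 4)*(g - 2)^3*(g + 2)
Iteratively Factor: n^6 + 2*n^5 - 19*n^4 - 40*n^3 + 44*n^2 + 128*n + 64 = (n + 4)*(n^5 - 2*n^4 - 11*n^3 + 4*n^2 + 28*n + 16) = (n + 1)*(n + 4)*(n^4 - 3*n^3 - 8*n^2 + 12*n + 16) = (n - 2)*(n + 1)*(n + 4)*(n^3 - n^2 - 10*n - 8) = (n - 2)*(n + 1)*(n + 2)*(n + 4)*(n^2 - 3*n - 4) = (n - 2)*(n + 1)^2*(n + 2)*(n + 4)*(n - 4)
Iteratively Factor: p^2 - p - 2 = (p + 1)*(p - 2)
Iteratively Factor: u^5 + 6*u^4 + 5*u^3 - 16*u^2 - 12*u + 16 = (u - 1)*(u^4 + 7*u^3 + 12*u^2 - 4*u - 16) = (u - 1)*(u + 2)*(u^3 + 5*u^2 + 2*u - 8) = (u - 1)^2*(u + 2)*(u^2 + 6*u + 8) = (u - 1)^2*(u + 2)*(u + 4)*(u + 2)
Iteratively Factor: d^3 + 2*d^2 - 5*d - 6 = (d + 3)*(d^2 - d - 2) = (d + 1)*(d + 3)*(d - 2)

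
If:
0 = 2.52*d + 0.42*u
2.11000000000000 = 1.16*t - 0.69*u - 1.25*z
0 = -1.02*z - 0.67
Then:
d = -0.166666666666667*u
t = 0.594827586206897*u + 1.11113928329953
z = -0.66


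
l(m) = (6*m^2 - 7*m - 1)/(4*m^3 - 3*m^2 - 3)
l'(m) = (12*m - 7)/(4*m^3 - 3*m^2 - 3) + (-12*m^2 + 6*m)*(6*m^2 - 7*m - 1)/(4*m^3 - 3*m^2 - 3)^2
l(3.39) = 0.37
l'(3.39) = -0.09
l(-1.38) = -1.04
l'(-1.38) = -0.47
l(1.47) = 0.52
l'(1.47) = 0.54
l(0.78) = 0.96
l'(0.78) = 0.05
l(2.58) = 0.46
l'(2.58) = -0.12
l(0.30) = 0.81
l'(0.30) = 0.89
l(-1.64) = -0.93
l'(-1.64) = -0.43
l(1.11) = 1.12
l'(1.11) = 2.29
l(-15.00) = -0.10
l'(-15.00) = -0.00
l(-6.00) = -0.26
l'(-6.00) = -0.05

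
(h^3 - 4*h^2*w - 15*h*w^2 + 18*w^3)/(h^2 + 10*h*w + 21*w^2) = (h^2 - 7*h*w + 6*w^2)/(h + 7*w)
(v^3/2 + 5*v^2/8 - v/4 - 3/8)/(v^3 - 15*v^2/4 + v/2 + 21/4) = (4*v^2 + v - 3)/(2*(4*v^2 - 19*v + 21))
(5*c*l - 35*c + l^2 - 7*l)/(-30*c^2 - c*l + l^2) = (7 - l)/(6*c - l)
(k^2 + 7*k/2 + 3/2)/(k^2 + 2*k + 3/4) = 2*(k + 3)/(2*k + 3)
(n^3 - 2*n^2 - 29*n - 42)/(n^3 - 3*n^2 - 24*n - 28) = (n + 3)/(n + 2)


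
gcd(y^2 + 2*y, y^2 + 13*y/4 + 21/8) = 1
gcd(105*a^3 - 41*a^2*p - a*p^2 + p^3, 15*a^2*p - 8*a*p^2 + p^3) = 15*a^2 - 8*a*p + p^2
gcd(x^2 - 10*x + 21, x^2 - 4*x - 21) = x - 7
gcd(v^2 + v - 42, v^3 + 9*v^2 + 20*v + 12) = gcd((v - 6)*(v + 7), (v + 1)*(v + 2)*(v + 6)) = 1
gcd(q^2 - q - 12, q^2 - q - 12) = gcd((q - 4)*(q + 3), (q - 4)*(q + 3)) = q^2 - q - 12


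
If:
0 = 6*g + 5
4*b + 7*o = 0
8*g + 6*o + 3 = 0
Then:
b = -77/72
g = -5/6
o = 11/18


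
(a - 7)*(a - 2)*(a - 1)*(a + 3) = a^4 - 7*a^3 - 7*a^2 + 55*a - 42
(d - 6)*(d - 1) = d^2 - 7*d + 6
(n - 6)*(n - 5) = n^2 - 11*n + 30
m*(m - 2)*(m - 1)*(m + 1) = m^4 - 2*m^3 - m^2 + 2*m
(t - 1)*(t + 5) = t^2 + 4*t - 5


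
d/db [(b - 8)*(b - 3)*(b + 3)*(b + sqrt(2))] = 4*b^3 - 24*b^2 + 3*sqrt(2)*b^2 - 16*sqrt(2)*b - 18*b - 9*sqrt(2) + 72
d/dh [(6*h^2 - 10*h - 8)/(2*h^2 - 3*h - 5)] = 2*(h^2 - 14*h + 13)/(4*h^4 - 12*h^3 - 11*h^2 + 30*h + 25)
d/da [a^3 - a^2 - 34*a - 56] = 3*a^2 - 2*a - 34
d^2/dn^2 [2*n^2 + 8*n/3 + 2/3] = 4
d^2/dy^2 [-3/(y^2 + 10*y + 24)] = 6*(y^2 + 10*y - 4*(y + 5)^2 + 24)/(y^2 + 10*y + 24)^3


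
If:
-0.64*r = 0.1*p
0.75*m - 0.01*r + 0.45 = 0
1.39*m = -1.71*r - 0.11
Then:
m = -0.59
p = -2.68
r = 0.42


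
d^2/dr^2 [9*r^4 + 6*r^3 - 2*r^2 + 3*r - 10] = 108*r^2 + 36*r - 4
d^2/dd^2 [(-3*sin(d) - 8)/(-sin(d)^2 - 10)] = (-27*sin(d)^5 - 32*sin(d)^4 + 368*sin(d)^2 - 651*sin(d)/2 - 54*sin(3*d) + 3*sin(5*d)/2 - 160)/(sin(d)^2 + 10)^3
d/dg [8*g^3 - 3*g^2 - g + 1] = 24*g^2 - 6*g - 1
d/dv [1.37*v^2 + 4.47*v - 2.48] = 2.74*v + 4.47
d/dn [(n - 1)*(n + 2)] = 2*n + 1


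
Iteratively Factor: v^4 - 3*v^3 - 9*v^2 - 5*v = (v + 1)*(v^3 - 4*v^2 - 5*v) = (v + 1)^2*(v^2 - 5*v) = (v - 5)*(v + 1)^2*(v)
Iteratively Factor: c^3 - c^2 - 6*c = (c)*(c^2 - c - 6) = c*(c + 2)*(c - 3)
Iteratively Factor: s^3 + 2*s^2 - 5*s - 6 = (s + 1)*(s^2 + s - 6) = (s - 2)*(s + 1)*(s + 3)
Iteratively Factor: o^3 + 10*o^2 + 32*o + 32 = (o + 4)*(o^2 + 6*o + 8) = (o + 4)^2*(o + 2)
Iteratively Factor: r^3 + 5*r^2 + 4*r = (r + 1)*(r^2 + 4*r) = (r + 1)*(r + 4)*(r)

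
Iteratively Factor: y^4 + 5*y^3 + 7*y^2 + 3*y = (y)*(y^3 + 5*y^2 + 7*y + 3) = y*(y + 3)*(y^2 + 2*y + 1) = y*(y + 1)*(y + 3)*(y + 1)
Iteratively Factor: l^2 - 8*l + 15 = (l - 5)*(l - 3)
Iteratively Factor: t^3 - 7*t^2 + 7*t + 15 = (t - 5)*(t^2 - 2*t - 3) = (t - 5)*(t + 1)*(t - 3)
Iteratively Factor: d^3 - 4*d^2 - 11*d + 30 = (d + 3)*(d^2 - 7*d + 10) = (d - 2)*(d + 3)*(d - 5)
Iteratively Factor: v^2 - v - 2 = (v - 2)*(v + 1)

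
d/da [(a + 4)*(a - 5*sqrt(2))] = 2*a - 5*sqrt(2) + 4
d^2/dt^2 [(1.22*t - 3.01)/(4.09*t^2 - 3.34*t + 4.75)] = ((32.7714 - 29.9388*t)*(4.09*t^2 - 3.34*t + 4.75) + (1.22*t - 3.01)*(8.18*t - 3.34)*(16.36*t - 6.68))/(4.09*t^2 - 3.34*t + 4.75)^3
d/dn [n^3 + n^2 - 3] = n*(3*n + 2)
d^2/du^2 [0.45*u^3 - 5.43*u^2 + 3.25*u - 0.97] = 2.7*u - 10.86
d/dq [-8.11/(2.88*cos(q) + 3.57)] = -23.3568*sin(q)/(2.88*cos(q) + 3.57)^2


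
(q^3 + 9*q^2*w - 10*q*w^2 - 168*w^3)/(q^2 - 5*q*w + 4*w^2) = (q^2 + 13*q*w + 42*w^2)/(q - w)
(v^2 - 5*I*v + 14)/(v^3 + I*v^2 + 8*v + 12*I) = (v - 7*I)/(v^2 - I*v + 6)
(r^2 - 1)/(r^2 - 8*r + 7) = (r + 1)/(r - 7)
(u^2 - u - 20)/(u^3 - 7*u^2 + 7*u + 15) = (u + 4)/(u^2 - 2*u - 3)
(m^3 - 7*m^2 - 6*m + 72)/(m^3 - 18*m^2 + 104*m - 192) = (m + 3)/(m - 8)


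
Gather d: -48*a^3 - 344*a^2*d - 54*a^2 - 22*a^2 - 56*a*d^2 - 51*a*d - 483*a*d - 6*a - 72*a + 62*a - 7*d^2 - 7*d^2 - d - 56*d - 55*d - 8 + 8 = -48*a^3 - 76*a^2 - 16*a + d^2*(-56*a - 14) + d*(-344*a^2 - 534*a - 112)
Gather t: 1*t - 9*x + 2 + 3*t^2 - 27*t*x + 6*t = 3*t^2 + t*(7 - 27*x) - 9*x + 2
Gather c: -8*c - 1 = -8*c - 1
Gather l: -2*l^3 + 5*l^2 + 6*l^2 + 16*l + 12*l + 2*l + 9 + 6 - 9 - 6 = -2*l^3 + 11*l^2 + 30*l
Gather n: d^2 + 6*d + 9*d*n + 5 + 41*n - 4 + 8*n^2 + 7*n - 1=d^2 + 6*d + 8*n^2 + n*(9*d + 48)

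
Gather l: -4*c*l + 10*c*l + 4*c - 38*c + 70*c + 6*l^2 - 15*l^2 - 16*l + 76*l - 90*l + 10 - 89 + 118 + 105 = 36*c - 9*l^2 + l*(6*c - 30) + 144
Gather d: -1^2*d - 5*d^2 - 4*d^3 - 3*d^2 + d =-4*d^3 - 8*d^2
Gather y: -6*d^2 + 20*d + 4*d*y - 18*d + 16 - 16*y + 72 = -6*d^2 + 2*d + y*(4*d - 16) + 88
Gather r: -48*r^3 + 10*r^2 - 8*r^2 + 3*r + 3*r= -48*r^3 + 2*r^2 + 6*r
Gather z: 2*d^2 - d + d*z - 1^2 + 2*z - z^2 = 2*d^2 - d - z^2 + z*(d + 2) - 1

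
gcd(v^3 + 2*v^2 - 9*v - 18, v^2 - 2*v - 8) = v + 2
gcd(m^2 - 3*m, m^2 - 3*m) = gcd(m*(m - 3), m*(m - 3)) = m^2 - 3*m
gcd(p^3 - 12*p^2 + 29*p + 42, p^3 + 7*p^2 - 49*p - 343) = p - 7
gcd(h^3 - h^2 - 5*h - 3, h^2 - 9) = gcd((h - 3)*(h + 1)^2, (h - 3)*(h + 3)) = h - 3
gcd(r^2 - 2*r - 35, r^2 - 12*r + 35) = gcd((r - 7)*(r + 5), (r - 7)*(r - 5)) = r - 7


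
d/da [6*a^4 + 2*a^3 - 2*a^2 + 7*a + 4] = 24*a^3 + 6*a^2 - 4*a + 7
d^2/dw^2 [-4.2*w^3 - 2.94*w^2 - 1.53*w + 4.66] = -25.2*w - 5.88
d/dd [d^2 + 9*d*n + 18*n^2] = 2*d + 9*n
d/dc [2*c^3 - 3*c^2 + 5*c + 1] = 6*c^2 - 6*c + 5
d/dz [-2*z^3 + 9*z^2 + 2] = 6*z*(3 - z)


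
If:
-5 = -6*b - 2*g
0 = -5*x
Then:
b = 5/6 - g/3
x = 0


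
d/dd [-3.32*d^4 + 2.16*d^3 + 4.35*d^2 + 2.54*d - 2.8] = -13.28*d^3 + 6.48*d^2 + 8.7*d + 2.54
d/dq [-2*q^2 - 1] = -4*q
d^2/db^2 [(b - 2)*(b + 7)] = 2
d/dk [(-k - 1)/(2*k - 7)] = 9/(2*k - 7)^2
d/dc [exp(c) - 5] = exp(c)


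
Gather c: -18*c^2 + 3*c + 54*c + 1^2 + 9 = -18*c^2 + 57*c + 10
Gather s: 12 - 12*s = 12 - 12*s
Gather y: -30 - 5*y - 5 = -5*y - 35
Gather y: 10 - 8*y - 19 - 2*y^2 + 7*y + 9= -2*y^2 - y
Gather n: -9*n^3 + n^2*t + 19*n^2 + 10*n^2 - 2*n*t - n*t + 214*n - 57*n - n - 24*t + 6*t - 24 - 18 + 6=-9*n^3 + n^2*(t + 29) + n*(156 - 3*t) - 18*t - 36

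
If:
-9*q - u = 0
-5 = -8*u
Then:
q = -5/72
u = 5/8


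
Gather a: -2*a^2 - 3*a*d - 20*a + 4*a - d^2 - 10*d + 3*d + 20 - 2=-2*a^2 + a*(-3*d - 16) - d^2 - 7*d + 18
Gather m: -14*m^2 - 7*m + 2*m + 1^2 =-14*m^2 - 5*m + 1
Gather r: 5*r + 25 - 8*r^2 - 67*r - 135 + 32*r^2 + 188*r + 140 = 24*r^2 + 126*r + 30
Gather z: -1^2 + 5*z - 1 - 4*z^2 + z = -4*z^2 + 6*z - 2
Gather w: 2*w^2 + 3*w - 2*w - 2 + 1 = 2*w^2 + w - 1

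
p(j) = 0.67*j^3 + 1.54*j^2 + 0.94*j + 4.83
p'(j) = 2.01*j^2 + 3.08*j + 0.94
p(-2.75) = -0.04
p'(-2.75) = 7.67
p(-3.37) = -6.49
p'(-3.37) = 13.39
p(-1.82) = 4.18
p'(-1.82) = 1.99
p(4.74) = 115.24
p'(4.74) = 60.70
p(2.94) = 37.93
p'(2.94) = 27.37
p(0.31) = 5.29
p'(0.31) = 2.09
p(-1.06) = 4.77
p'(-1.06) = -0.07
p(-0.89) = 4.74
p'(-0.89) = -0.21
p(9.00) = 626.46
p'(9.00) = 191.47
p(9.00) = 626.46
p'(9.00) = 191.47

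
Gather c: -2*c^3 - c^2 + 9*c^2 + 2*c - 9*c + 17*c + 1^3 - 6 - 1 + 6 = -2*c^3 + 8*c^2 + 10*c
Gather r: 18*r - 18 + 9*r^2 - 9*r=9*r^2 + 9*r - 18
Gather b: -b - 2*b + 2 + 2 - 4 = -3*b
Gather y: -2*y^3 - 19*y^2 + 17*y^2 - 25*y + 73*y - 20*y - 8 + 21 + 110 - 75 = -2*y^3 - 2*y^2 + 28*y + 48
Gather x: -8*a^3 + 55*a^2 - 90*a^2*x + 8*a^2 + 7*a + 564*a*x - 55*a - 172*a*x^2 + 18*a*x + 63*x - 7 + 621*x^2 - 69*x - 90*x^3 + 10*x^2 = -8*a^3 + 63*a^2 - 48*a - 90*x^3 + x^2*(631 - 172*a) + x*(-90*a^2 + 582*a - 6) - 7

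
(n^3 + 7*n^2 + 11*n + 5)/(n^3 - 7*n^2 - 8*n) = (n^2 + 6*n + 5)/(n*(n - 8))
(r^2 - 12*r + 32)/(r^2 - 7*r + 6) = (r^2 - 12*r + 32)/(r^2 - 7*r + 6)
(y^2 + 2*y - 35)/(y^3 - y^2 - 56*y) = (y - 5)/(y*(y - 8))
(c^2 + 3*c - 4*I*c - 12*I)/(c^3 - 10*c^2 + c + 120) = (c - 4*I)/(c^2 - 13*c + 40)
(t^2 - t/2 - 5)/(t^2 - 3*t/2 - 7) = (2*t - 5)/(2*t - 7)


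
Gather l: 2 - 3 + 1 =0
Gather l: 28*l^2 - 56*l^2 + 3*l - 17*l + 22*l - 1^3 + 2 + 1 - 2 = -28*l^2 + 8*l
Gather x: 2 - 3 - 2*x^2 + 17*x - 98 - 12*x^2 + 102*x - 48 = -14*x^2 + 119*x - 147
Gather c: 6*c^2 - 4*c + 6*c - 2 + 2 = 6*c^2 + 2*c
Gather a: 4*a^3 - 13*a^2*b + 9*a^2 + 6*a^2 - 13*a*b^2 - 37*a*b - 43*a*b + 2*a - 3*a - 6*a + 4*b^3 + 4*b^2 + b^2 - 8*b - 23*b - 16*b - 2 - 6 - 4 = 4*a^3 + a^2*(15 - 13*b) + a*(-13*b^2 - 80*b - 7) + 4*b^3 + 5*b^2 - 47*b - 12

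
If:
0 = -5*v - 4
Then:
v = -4/5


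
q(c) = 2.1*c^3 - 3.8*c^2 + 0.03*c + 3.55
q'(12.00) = 816.03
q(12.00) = 3085.51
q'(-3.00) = 79.53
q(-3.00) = -87.44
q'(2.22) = 14.21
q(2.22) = 7.86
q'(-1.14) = 16.88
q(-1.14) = -4.53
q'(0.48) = -2.17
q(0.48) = 2.92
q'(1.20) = -0.02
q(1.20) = 1.74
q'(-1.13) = 16.66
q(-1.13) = -4.37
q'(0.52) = -2.22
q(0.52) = 2.83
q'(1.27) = 0.54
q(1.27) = 1.76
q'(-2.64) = 64.00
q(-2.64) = -61.65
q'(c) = 6.3*c^2 - 7.6*c + 0.03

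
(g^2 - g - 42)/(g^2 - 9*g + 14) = (g + 6)/(g - 2)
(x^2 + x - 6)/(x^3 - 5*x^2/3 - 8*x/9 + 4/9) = 9*(x + 3)/(9*x^2 + 3*x - 2)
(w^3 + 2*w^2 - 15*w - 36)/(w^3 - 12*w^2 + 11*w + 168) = (w^2 - w - 12)/(w^2 - 15*w + 56)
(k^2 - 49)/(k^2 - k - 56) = (k - 7)/(k - 8)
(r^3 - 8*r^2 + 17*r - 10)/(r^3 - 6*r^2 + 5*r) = (r - 2)/r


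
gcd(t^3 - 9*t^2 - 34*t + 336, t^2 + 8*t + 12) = t + 6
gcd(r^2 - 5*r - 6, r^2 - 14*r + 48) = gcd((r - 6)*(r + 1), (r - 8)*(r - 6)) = r - 6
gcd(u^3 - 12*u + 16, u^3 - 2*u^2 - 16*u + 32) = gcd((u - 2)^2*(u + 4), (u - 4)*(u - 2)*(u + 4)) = u^2 + 2*u - 8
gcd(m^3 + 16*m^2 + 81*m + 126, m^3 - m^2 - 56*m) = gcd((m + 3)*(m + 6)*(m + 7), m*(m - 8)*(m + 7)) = m + 7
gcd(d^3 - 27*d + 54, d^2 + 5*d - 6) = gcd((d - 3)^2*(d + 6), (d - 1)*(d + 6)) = d + 6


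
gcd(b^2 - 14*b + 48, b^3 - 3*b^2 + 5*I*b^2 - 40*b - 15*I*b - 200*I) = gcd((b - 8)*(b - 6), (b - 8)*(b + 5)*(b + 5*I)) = b - 8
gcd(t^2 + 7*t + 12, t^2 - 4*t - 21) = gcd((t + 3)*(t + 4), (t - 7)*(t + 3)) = t + 3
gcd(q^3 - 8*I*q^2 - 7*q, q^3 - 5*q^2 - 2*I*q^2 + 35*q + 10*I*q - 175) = q - 7*I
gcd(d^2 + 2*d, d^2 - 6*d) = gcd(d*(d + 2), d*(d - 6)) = d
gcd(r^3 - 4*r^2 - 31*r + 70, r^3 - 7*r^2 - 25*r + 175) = r^2 - 2*r - 35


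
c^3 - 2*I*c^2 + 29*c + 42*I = (c - 7*I)*(c + 2*I)*(c + 3*I)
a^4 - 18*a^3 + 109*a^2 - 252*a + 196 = (a - 7)^2*(a - 2)^2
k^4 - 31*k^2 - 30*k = k*(k - 6)*(k + 1)*(k + 5)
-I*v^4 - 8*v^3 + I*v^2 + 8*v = v*(v + 1)*(v - 8*I)*(-I*v + I)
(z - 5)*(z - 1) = z^2 - 6*z + 5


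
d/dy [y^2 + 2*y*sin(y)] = 2*y*cos(y) + 2*y + 2*sin(y)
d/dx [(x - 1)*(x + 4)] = 2*x + 3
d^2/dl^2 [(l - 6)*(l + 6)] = 2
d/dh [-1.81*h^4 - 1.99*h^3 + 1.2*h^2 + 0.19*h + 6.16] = -7.24*h^3 - 5.97*h^2 + 2.4*h + 0.19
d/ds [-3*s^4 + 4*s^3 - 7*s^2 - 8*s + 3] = -12*s^3 + 12*s^2 - 14*s - 8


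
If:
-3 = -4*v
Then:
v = 3/4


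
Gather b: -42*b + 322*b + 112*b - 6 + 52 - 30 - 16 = 392*b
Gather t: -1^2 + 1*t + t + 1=2*t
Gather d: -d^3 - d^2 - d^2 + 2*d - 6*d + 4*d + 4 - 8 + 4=-d^3 - 2*d^2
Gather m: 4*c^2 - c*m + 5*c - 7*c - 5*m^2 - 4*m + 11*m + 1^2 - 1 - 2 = 4*c^2 - 2*c - 5*m^2 + m*(7 - c) - 2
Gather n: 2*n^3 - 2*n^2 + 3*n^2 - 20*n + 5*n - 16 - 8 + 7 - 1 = 2*n^3 + n^2 - 15*n - 18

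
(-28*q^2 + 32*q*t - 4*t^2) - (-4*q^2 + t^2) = -24*q^2 + 32*q*t - 5*t^2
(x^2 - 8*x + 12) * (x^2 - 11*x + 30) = x^4 - 19*x^3 + 130*x^2 - 372*x + 360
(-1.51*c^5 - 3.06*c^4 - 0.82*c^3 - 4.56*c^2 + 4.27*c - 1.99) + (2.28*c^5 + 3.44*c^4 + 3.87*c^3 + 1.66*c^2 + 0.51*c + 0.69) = 0.77*c^5 + 0.38*c^4 + 3.05*c^3 - 2.9*c^2 + 4.78*c - 1.3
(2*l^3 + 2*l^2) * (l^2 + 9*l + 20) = 2*l^5 + 20*l^4 + 58*l^3 + 40*l^2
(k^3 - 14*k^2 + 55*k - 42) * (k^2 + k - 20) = k^5 - 13*k^4 + 21*k^3 + 293*k^2 - 1142*k + 840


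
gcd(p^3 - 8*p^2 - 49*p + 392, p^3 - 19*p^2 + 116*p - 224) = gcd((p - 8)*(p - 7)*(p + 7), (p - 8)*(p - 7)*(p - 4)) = p^2 - 15*p + 56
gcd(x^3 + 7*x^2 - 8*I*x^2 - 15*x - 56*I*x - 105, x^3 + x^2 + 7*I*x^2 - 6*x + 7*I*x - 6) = 1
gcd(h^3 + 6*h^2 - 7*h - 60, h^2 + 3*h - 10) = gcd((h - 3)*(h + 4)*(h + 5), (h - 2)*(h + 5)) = h + 5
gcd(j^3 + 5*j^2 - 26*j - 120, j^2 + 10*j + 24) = j^2 + 10*j + 24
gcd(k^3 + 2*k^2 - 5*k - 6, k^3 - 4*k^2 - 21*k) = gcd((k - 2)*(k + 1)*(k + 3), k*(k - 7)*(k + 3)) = k + 3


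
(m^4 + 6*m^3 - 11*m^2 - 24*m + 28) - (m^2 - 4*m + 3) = m^4 + 6*m^3 - 12*m^2 - 20*m + 25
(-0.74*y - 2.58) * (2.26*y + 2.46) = -1.6724*y^2 - 7.6512*y - 6.3468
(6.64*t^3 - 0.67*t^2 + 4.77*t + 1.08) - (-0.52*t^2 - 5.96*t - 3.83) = 6.64*t^3 - 0.15*t^2 + 10.73*t + 4.91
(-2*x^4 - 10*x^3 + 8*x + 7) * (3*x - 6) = -6*x^5 - 18*x^4 + 60*x^3 + 24*x^2 - 27*x - 42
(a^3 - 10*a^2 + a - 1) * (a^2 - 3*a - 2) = a^5 - 13*a^4 + 29*a^3 + 16*a^2 + a + 2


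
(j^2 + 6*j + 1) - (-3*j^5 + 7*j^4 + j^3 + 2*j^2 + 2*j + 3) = 3*j^5 - 7*j^4 - j^3 - j^2 + 4*j - 2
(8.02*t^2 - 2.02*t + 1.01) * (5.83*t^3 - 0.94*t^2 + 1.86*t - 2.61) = 46.7566*t^5 - 19.3154*t^4 + 22.7043*t^3 - 25.6388*t^2 + 7.1508*t - 2.6361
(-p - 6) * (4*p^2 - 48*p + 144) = -4*p^3 + 24*p^2 + 144*p - 864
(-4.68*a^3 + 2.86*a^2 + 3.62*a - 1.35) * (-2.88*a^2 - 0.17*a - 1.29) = 13.4784*a^5 - 7.4412*a^4 - 4.8746*a^3 - 0.4168*a^2 - 4.4403*a + 1.7415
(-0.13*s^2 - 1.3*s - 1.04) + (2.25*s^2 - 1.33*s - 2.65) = 2.12*s^2 - 2.63*s - 3.69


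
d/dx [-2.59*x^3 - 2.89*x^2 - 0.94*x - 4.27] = -7.77*x^2 - 5.78*x - 0.94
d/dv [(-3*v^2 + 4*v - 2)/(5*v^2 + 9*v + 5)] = (-47*v^2 - 10*v + 38)/(25*v^4 + 90*v^3 + 131*v^2 + 90*v + 25)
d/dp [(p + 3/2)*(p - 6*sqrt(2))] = 2*p - 6*sqrt(2) + 3/2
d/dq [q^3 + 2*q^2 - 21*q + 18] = 3*q^2 + 4*q - 21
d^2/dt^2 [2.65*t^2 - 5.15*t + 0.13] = 5.30000000000000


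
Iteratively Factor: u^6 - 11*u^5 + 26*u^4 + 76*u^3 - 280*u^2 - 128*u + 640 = (u - 4)*(u^5 - 7*u^4 - 2*u^3 + 68*u^2 - 8*u - 160) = (u - 4)*(u - 2)*(u^4 - 5*u^3 - 12*u^2 + 44*u + 80) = (u - 4)*(u - 2)*(u + 2)*(u^3 - 7*u^2 + 2*u + 40) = (u - 4)^2*(u - 2)*(u + 2)*(u^2 - 3*u - 10) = (u - 5)*(u - 4)^2*(u - 2)*(u + 2)*(u + 2)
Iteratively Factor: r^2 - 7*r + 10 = (r - 5)*(r - 2)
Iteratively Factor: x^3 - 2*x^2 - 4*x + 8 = (x + 2)*(x^2 - 4*x + 4) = (x - 2)*(x + 2)*(x - 2)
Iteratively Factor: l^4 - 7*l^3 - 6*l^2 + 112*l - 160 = (l - 2)*(l^3 - 5*l^2 - 16*l + 80) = (l - 4)*(l - 2)*(l^2 - l - 20) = (l - 4)*(l - 2)*(l + 4)*(l - 5)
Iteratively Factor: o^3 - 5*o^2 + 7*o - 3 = (o - 3)*(o^2 - 2*o + 1) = (o - 3)*(o - 1)*(o - 1)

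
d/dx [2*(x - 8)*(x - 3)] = 4*x - 22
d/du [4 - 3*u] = -3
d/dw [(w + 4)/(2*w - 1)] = -9/(2*w - 1)^2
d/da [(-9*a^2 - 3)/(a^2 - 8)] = 150*a/(a^2 - 8)^2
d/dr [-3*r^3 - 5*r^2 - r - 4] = -9*r^2 - 10*r - 1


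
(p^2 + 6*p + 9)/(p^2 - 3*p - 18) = (p + 3)/(p - 6)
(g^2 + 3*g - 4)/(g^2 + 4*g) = (g - 1)/g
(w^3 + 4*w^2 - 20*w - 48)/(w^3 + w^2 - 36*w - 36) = (w^2 - 2*w - 8)/(w^2 - 5*w - 6)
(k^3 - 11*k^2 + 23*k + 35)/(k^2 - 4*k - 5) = k - 7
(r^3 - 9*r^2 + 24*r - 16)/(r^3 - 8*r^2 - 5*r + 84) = (r^2 - 5*r + 4)/(r^2 - 4*r - 21)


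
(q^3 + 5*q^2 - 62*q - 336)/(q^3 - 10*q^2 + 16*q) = (q^2 + 13*q + 42)/(q*(q - 2))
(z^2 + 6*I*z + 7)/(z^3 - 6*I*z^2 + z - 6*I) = (z + 7*I)/(z^2 - 5*I*z + 6)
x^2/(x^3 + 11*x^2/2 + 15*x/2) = 2*x/(2*x^2 + 11*x + 15)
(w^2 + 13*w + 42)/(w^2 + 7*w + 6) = (w + 7)/(w + 1)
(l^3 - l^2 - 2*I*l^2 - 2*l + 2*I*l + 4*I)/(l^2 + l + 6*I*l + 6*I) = (l^2 - 2*l*(1 + I) + 4*I)/(l + 6*I)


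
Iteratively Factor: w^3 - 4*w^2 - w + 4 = (w + 1)*(w^2 - 5*w + 4) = (w - 1)*(w + 1)*(w - 4)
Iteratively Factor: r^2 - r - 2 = (r + 1)*(r - 2)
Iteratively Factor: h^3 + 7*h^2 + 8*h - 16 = (h + 4)*(h^2 + 3*h - 4) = (h - 1)*(h + 4)*(h + 4)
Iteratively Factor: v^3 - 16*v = (v + 4)*(v^2 - 4*v) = v*(v + 4)*(v - 4)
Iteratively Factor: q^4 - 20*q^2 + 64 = (q + 4)*(q^3 - 4*q^2 - 4*q + 16) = (q - 2)*(q + 4)*(q^2 - 2*q - 8) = (q - 2)*(q + 2)*(q + 4)*(q - 4)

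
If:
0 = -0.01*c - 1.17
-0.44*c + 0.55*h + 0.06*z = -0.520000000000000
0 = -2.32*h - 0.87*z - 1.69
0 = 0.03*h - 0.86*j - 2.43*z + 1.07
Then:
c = -117.00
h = -133.03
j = -1000.31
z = 352.82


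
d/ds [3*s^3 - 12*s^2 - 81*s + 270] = 9*s^2 - 24*s - 81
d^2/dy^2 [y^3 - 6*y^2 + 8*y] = 6*y - 12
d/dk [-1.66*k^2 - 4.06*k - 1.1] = -3.32*k - 4.06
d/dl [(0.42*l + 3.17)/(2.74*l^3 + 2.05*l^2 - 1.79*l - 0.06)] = (-2.3016*l^3 - 26.9184*l^2 - 12.997*l + 5.6491)/(7.5076*l^6 + 11.234*l^5 - 5.6067*l^4 - 7.6678*l^3 + 2.9581*l^2 + 0.2148*l + 0.0036)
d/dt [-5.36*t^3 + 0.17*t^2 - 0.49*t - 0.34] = -16.08*t^2 + 0.34*t - 0.49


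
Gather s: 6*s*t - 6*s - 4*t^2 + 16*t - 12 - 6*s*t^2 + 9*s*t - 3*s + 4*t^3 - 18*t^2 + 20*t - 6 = s*(-6*t^2 + 15*t - 9) + 4*t^3 - 22*t^2 + 36*t - 18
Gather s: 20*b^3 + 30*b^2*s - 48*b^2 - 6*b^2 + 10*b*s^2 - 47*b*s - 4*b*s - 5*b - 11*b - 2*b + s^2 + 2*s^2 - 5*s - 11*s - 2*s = 20*b^3 - 54*b^2 - 18*b + s^2*(10*b + 3) + s*(30*b^2 - 51*b - 18)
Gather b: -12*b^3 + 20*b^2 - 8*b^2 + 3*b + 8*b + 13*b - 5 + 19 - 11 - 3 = -12*b^3 + 12*b^2 + 24*b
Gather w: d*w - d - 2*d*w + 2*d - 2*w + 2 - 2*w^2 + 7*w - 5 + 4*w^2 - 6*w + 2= d + 2*w^2 + w*(-d - 1) - 1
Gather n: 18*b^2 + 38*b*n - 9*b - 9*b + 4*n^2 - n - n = 18*b^2 - 18*b + 4*n^2 + n*(38*b - 2)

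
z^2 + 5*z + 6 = (z + 2)*(z + 3)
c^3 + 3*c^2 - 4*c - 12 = (c - 2)*(c + 2)*(c + 3)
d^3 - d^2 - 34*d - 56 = (d - 7)*(d + 2)*(d + 4)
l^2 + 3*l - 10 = (l - 2)*(l + 5)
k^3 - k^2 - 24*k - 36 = (k - 6)*(k + 2)*(k + 3)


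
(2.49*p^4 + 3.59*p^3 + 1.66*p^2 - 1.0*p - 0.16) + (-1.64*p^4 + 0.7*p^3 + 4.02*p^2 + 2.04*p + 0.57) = 0.85*p^4 + 4.29*p^3 + 5.68*p^2 + 1.04*p + 0.41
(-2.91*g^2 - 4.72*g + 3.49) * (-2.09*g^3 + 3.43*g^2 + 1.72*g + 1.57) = 6.0819*g^5 - 0.116500000000002*g^4 - 28.4889*g^3 - 0.716399999999999*g^2 - 1.4076*g + 5.4793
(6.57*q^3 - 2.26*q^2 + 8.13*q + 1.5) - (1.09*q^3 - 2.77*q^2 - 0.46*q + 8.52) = 5.48*q^3 + 0.51*q^2 + 8.59*q - 7.02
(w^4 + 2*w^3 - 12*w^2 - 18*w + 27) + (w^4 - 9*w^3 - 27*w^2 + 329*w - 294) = 2*w^4 - 7*w^3 - 39*w^2 + 311*w - 267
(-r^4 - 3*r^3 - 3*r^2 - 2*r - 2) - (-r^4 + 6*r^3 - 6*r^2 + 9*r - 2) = -9*r^3 + 3*r^2 - 11*r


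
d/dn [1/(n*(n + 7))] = (-2*n - 7)/(n^2*(n^2 + 14*n + 49))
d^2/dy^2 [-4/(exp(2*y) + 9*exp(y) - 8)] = 4*(-2*(2*exp(y) + 9)^2*exp(y) + (4*exp(y) + 9)*(exp(2*y) + 9*exp(y) - 8))*exp(y)/(exp(2*y) + 9*exp(y) - 8)^3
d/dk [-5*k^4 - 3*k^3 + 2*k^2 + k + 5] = -20*k^3 - 9*k^2 + 4*k + 1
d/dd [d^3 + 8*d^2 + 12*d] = 3*d^2 + 16*d + 12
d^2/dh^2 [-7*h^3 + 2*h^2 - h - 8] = 4 - 42*h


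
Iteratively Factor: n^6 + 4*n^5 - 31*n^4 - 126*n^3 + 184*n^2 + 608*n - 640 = (n - 2)*(n^5 + 6*n^4 - 19*n^3 - 164*n^2 - 144*n + 320) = (n - 2)*(n - 1)*(n^4 + 7*n^3 - 12*n^2 - 176*n - 320) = (n - 2)*(n - 1)*(n + 4)*(n^3 + 3*n^2 - 24*n - 80) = (n - 2)*(n - 1)*(n + 4)^2*(n^2 - n - 20) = (n - 2)*(n - 1)*(n + 4)^3*(n - 5)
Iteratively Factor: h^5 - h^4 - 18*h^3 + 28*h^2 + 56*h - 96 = (h - 3)*(h^4 + 2*h^3 - 12*h^2 - 8*h + 32) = (h - 3)*(h - 2)*(h^3 + 4*h^2 - 4*h - 16) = (h - 3)*(h - 2)*(h + 4)*(h^2 - 4) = (h - 3)*(h - 2)*(h + 2)*(h + 4)*(h - 2)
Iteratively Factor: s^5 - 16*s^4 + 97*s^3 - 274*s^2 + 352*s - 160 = (s - 4)*(s^4 - 12*s^3 + 49*s^2 - 78*s + 40) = (s - 4)*(s - 1)*(s^3 - 11*s^2 + 38*s - 40) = (s - 4)^2*(s - 1)*(s^2 - 7*s + 10) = (s - 5)*(s - 4)^2*(s - 1)*(s - 2)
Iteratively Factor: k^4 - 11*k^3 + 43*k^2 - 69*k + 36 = (k - 4)*(k^3 - 7*k^2 + 15*k - 9) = (k - 4)*(k - 1)*(k^2 - 6*k + 9) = (k - 4)*(k - 3)*(k - 1)*(k - 3)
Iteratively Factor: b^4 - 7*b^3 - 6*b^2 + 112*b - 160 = (b - 4)*(b^3 - 3*b^2 - 18*b + 40) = (b - 4)*(b - 2)*(b^2 - b - 20) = (b - 5)*(b - 4)*(b - 2)*(b + 4)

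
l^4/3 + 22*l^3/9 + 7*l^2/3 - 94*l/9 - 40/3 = (l/3 + 1)*(l - 2)*(l + 4/3)*(l + 5)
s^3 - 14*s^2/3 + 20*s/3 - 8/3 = (s - 2)^2*(s - 2/3)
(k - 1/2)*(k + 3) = k^2 + 5*k/2 - 3/2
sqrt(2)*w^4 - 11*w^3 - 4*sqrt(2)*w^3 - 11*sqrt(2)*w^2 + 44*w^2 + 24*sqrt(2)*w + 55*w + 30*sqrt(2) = (w - 5)*(w + 1)*(w - 6*sqrt(2))*(sqrt(2)*w + 1)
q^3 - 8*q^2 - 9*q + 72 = (q - 8)*(q - 3)*(q + 3)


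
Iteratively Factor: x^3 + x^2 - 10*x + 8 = (x - 2)*(x^2 + 3*x - 4) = (x - 2)*(x - 1)*(x + 4)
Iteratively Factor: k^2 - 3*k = (k)*(k - 3)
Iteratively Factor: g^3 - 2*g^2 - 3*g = (g)*(g^2 - 2*g - 3) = g*(g - 3)*(g + 1)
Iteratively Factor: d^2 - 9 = (d - 3)*(d + 3)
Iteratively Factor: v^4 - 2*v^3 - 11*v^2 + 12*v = (v)*(v^3 - 2*v^2 - 11*v + 12) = v*(v - 4)*(v^2 + 2*v - 3) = v*(v - 4)*(v + 3)*(v - 1)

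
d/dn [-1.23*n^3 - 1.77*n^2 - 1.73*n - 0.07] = -3.69*n^2 - 3.54*n - 1.73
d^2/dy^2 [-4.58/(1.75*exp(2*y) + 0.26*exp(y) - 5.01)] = (-4.58*(3.5*exp(y) + 0.26)*(7.0*exp(y) + 0.52)*exp(y) + (32.06*exp(y) + 1.1908)*(1.75*exp(2*y) + 0.26*exp(y) - 5.01))*exp(y)/(1.75*exp(2*y) + 0.26*exp(y) - 5.01)^3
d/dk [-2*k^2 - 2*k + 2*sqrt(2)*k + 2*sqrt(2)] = -4*k - 2 + 2*sqrt(2)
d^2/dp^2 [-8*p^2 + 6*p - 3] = -16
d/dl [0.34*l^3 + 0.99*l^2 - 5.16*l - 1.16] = 1.02*l^2 + 1.98*l - 5.16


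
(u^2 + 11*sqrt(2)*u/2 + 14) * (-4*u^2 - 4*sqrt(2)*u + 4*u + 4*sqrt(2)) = -4*u^4 - 26*sqrt(2)*u^3 + 4*u^3 - 100*u^2 + 26*sqrt(2)*u^2 - 56*sqrt(2)*u + 100*u + 56*sqrt(2)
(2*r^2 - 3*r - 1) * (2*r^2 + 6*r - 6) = 4*r^4 + 6*r^3 - 32*r^2 + 12*r + 6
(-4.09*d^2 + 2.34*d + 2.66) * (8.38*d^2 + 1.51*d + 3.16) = -34.2742*d^4 + 13.4333*d^3 + 12.8998*d^2 + 11.411*d + 8.4056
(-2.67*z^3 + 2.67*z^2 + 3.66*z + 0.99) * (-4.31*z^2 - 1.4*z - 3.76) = 11.5077*z^5 - 7.7697*z^4 - 9.4734*z^3 - 19.4301*z^2 - 15.1476*z - 3.7224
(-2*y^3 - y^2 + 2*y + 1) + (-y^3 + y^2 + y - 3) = -3*y^3 + 3*y - 2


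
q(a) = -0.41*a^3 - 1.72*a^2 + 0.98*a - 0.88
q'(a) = -1.23*a^2 - 3.44*a + 0.98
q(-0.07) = -0.96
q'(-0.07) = 1.21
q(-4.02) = -5.98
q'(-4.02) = -5.07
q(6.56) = -184.21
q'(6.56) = -74.52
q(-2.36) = -7.38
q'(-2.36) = 2.25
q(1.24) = -3.09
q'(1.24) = -5.18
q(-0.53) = -1.82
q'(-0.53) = 2.46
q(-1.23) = -3.92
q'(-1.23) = 3.35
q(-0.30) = -1.32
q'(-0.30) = 1.90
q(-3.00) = -8.23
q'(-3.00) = 0.23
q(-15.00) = 981.17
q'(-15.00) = -224.17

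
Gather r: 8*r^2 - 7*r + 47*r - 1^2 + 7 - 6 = 8*r^2 + 40*r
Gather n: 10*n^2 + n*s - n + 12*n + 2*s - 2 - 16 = 10*n^2 + n*(s + 11) + 2*s - 18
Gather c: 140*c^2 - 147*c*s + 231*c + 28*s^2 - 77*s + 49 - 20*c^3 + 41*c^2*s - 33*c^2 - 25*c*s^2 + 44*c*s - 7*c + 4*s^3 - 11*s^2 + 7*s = -20*c^3 + c^2*(41*s + 107) + c*(-25*s^2 - 103*s + 224) + 4*s^3 + 17*s^2 - 70*s + 49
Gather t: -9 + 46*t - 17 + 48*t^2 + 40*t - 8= 48*t^2 + 86*t - 34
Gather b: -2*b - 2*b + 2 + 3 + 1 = 6 - 4*b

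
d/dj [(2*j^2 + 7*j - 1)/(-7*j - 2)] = (-14*j^2 - 8*j - 21)/(49*j^2 + 28*j + 4)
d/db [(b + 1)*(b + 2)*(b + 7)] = 3*b^2 + 20*b + 23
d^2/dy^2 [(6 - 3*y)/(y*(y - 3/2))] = 24*(-2*y^3 + 12*y^2 - 18*y + 9)/(y^3*(8*y^3 - 36*y^2 + 54*y - 27))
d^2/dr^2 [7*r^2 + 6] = 14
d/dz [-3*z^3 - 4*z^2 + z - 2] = -9*z^2 - 8*z + 1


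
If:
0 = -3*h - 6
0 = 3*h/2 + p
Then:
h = -2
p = 3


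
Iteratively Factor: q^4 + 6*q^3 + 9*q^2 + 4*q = (q)*(q^3 + 6*q^2 + 9*q + 4) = q*(q + 4)*(q^2 + 2*q + 1) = q*(q + 1)*(q + 4)*(q + 1)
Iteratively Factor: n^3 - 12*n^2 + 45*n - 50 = (n - 5)*(n^2 - 7*n + 10) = (n - 5)^2*(n - 2)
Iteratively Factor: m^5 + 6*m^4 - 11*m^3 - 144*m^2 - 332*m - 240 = (m + 3)*(m^4 + 3*m^3 - 20*m^2 - 84*m - 80) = (m + 3)*(m + 4)*(m^3 - m^2 - 16*m - 20) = (m - 5)*(m + 3)*(m + 4)*(m^2 + 4*m + 4) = (m - 5)*(m + 2)*(m + 3)*(m + 4)*(m + 2)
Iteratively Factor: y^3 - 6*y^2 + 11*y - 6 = (y - 2)*(y^2 - 4*y + 3) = (y - 3)*(y - 2)*(y - 1)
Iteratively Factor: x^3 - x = (x - 1)*(x^2 + x) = x*(x - 1)*(x + 1)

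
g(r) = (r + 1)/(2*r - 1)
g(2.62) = 0.85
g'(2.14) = -0.28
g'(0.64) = -38.27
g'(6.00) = -0.02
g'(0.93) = -4.06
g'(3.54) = -0.08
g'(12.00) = -0.00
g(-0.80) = -0.08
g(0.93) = 2.24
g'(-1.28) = -0.24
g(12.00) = 0.57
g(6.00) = 0.64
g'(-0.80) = -0.44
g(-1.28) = 0.08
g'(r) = -2*(r + 1)/(2*r - 1)^2 + 1/(2*r - 1) = -3/(2*r - 1)^2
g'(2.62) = -0.17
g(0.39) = -6.32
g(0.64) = 5.86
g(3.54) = 0.75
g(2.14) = 0.96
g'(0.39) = -61.98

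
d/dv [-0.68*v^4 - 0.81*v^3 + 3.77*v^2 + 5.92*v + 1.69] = -2.72*v^3 - 2.43*v^2 + 7.54*v + 5.92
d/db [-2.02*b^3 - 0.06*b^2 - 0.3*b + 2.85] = -6.06*b^2 - 0.12*b - 0.3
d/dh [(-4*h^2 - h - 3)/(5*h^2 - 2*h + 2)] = (13*h^2 + 14*h - 8)/(25*h^4 - 20*h^3 + 24*h^2 - 8*h + 4)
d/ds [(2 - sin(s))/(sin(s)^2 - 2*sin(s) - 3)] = (sin(s)^2 - 4*sin(s) + 7)*cos(s)/((sin(s) - 3)^2*(sin(s) + 1)^2)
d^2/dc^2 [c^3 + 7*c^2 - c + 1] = 6*c + 14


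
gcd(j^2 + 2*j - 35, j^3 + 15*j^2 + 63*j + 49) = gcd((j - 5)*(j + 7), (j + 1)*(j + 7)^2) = j + 7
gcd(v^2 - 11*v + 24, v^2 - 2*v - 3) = v - 3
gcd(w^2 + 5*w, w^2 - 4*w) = w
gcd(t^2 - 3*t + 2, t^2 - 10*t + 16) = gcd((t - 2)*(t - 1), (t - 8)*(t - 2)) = t - 2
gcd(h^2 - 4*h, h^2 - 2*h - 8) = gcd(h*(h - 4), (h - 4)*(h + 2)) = h - 4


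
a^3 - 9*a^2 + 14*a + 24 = (a - 6)*(a - 4)*(a + 1)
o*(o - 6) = o^2 - 6*o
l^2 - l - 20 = (l - 5)*(l + 4)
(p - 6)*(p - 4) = p^2 - 10*p + 24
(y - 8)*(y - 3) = y^2 - 11*y + 24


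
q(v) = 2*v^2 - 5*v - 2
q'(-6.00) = -29.00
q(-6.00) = 100.00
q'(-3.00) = -17.00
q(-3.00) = 31.00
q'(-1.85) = -12.40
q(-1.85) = 14.10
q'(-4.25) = -22.00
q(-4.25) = 55.38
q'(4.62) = 13.48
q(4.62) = 17.59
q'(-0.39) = -6.56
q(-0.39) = 0.25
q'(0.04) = -4.84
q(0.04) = -2.20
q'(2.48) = 4.92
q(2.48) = -2.10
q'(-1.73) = -11.92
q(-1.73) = 12.64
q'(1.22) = -0.12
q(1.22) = -5.12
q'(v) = 4*v - 5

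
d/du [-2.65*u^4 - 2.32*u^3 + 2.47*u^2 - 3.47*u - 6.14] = -10.6*u^3 - 6.96*u^2 + 4.94*u - 3.47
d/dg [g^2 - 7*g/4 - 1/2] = 2*g - 7/4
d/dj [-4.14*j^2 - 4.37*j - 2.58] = -8.28*j - 4.37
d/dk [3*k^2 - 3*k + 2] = 6*k - 3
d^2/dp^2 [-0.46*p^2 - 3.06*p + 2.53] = -0.920000000000000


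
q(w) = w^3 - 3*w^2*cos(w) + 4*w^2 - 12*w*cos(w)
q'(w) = 3*w^2*sin(w) + 3*w^2 + 12*w*sin(w) - 6*w*cos(w) + 8*w - 12*cos(w)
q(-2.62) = 0.07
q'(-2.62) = 1.81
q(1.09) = -1.65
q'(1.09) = 18.47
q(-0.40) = 4.55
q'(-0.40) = -9.88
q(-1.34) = 7.22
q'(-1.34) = 4.17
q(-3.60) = 1.31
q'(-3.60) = -0.44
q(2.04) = 41.85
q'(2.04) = 72.74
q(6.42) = 230.66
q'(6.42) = 152.33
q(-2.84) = -0.08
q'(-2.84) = -0.40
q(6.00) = 187.17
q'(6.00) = 59.62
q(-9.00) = -282.00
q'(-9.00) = 77.10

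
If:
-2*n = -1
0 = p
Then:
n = 1/2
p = 0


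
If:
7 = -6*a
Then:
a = -7/6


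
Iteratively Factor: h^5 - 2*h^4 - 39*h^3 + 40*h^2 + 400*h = (h - 5)*(h^4 + 3*h^3 - 24*h^2 - 80*h) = (h - 5)*(h + 4)*(h^3 - h^2 - 20*h) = (h - 5)^2*(h + 4)*(h^2 + 4*h) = h*(h - 5)^2*(h + 4)*(h + 4)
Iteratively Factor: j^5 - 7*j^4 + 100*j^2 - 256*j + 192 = (j + 4)*(j^4 - 11*j^3 + 44*j^2 - 76*j + 48) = (j - 4)*(j + 4)*(j^3 - 7*j^2 + 16*j - 12) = (j - 4)*(j - 2)*(j + 4)*(j^2 - 5*j + 6) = (j - 4)*(j - 3)*(j - 2)*(j + 4)*(j - 2)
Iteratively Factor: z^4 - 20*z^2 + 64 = (z + 2)*(z^3 - 2*z^2 - 16*z + 32) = (z - 2)*(z + 2)*(z^2 - 16) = (z - 2)*(z + 2)*(z + 4)*(z - 4)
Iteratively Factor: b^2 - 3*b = (b - 3)*(b)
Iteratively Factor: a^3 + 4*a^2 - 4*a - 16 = (a - 2)*(a^2 + 6*a + 8) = (a - 2)*(a + 2)*(a + 4)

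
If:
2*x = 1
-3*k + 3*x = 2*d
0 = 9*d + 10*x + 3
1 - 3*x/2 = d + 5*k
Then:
No Solution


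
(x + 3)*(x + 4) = x^2 + 7*x + 12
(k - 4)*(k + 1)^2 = k^3 - 2*k^2 - 7*k - 4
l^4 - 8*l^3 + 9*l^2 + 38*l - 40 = (l - 5)*(l - 4)*(l - 1)*(l + 2)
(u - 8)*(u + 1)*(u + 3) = u^3 - 4*u^2 - 29*u - 24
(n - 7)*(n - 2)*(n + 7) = n^3 - 2*n^2 - 49*n + 98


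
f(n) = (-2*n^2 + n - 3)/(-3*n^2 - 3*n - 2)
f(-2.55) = 1.34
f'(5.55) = 0.02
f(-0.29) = 2.50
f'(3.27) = 0.03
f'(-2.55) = 0.38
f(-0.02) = 1.56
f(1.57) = 0.45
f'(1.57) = -0.02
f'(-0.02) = -2.87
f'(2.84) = 0.03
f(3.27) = 0.48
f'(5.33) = 0.02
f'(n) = (1 - 4*n)/(-3*n^2 - 3*n - 2) + (6*n + 3)*(-2*n^2 + n - 3)/(-3*n^2 - 3*n - 2)^2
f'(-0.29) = -3.84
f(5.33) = 0.53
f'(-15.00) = 0.01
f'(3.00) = 0.03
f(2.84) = 0.47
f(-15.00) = 0.74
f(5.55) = 0.53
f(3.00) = 0.47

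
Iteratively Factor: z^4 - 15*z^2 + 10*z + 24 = (z + 1)*(z^3 - z^2 - 14*z + 24) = (z - 2)*(z + 1)*(z^2 + z - 12) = (z - 3)*(z - 2)*(z + 1)*(z + 4)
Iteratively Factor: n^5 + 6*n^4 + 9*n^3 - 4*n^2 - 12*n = (n + 2)*(n^4 + 4*n^3 + n^2 - 6*n) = (n + 2)*(n + 3)*(n^3 + n^2 - 2*n) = (n - 1)*(n + 2)*(n + 3)*(n^2 + 2*n) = (n - 1)*(n + 2)^2*(n + 3)*(n)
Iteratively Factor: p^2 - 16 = (p + 4)*(p - 4)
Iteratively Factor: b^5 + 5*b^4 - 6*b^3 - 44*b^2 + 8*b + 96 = (b - 2)*(b^4 + 7*b^3 + 8*b^2 - 28*b - 48) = (b - 2)*(b + 4)*(b^3 + 3*b^2 - 4*b - 12) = (b - 2)*(b + 2)*(b + 4)*(b^2 + b - 6) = (b - 2)^2*(b + 2)*(b + 4)*(b + 3)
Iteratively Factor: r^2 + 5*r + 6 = (r + 3)*(r + 2)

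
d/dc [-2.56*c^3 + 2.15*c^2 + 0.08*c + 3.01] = -7.68*c^2 + 4.3*c + 0.08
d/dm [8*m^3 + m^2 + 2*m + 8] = 24*m^2 + 2*m + 2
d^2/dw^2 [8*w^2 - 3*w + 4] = 16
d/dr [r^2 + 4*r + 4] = 2*r + 4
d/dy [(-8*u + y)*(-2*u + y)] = -10*u + 2*y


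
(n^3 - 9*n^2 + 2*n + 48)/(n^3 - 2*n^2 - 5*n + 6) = (n - 8)/(n - 1)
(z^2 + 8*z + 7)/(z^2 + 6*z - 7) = (z + 1)/(z - 1)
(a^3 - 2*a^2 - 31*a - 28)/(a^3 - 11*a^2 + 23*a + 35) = (a + 4)/(a - 5)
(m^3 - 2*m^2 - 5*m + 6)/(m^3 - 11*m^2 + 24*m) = (m^2 + m - 2)/(m*(m - 8))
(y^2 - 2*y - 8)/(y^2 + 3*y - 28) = (y + 2)/(y + 7)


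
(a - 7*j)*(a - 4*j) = a^2 - 11*a*j + 28*j^2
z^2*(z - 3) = z^3 - 3*z^2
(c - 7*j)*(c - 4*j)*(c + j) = c^3 - 10*c^2*j + 17*c*j^2 + 28*j^3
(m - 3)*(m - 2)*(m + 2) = m^3 - 3*m^2 - 4*m + 12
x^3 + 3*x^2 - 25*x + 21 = (x - 3)*(x - 1)*(x + 7)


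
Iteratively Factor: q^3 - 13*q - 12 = (q + 1)*(q^2 - q - 12) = (q + 1)*(q + 3)*(q - 4)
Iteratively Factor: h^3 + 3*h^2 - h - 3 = (h - 1)*(h^2 + 4*h + 3) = (h - 1)*(h + 3)*(h + 1)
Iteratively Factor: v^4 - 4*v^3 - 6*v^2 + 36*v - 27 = (v - 3)*(v^3 - v^2 - 9*v + 9) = (v - 3)*(v + 3)*(v^2 - 4*v + 3) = (v - 3)*(v - 1)*(v + 3)*(v - 3)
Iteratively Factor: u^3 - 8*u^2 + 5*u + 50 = (u + 2)*(u^2 - 10*u + 25) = (u - 5)*(u + 2)*(u - 5)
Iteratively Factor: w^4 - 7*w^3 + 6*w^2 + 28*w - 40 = (w + 2)*(w^3 - 9*w^2 + 24*w - 20) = (w - 2)*(w + 2)*(w^2 - 7*w + 10) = (w - 2)^2*(w + 2)*(w - 5)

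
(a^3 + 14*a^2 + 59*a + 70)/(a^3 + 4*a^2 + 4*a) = (a^2 + 12*a + 35)/(a*(a + 2))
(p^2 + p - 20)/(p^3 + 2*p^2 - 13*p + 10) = (p - 4)/(p^2 - 3*p + 2)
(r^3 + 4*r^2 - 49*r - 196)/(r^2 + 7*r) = r - 3 - 28/r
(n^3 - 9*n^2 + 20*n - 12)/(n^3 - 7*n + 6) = (n - 6)/(n + 3)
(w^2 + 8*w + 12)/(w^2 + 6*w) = (w + 2)/w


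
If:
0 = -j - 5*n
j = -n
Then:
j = 0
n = 0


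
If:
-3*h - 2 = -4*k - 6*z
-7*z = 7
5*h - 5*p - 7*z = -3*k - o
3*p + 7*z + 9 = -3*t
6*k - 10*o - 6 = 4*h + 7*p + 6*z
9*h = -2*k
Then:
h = -8/21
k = 12/7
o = -265/1197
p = 2398/1197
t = -3196/1197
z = -1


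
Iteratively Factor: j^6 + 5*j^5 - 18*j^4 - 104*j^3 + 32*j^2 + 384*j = (j + 4)*(j^5 + j^4 - 22*j^3 - 16*j^2 + 96*j) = j*(j + 4)*(j^4 + j^3 - 22*j^2 - 16*j + 96) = j*(j - 2)*(j + 4)*(j^3 + 3*j^2 - 16*j - 48) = j*(j - 2)*(j + 3)*(j + 4)*(j^2 - 16) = j*(j - 4)*(j - 2)*(j + 3)*(j + 4)*(j + 4)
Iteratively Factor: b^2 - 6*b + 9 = (b - 3)*(b - 3)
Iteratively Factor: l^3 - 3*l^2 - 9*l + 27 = (l - 3)*(l^2 - 9) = (l - 3)*(l + 3)*(l - 3)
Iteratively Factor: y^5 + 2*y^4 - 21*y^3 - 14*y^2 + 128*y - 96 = (y + 4)*(y^4 - 2*y^3 - 13*y^2 + 38*y - 24) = (y - 1)*(y + 4)*(y^3 - y^2 - 14*y + 24) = (y - 2)*(y - 1)*(y + 4)*(y^2 + y - 12) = (y - 3)*(y - 2)*(y - 1)*(y + 4)*(y + 4)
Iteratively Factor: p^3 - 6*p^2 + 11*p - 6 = (p - 1)*(p^2 - 5*p + 6) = (p - 3)*(p - 1)*(p - 2)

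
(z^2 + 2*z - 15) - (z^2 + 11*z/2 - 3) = -7*z/2 - 12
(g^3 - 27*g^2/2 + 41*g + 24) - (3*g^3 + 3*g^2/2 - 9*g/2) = -2*g^3 - 15*g^2 + 91*g/2 + 24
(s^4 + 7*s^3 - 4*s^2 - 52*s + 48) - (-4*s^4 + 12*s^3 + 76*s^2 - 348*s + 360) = 5*s^4 - 5*s^3 - 80*s^2 + 296*s - 312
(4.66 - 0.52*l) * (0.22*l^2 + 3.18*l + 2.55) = -0.1144*l^3 - 0.6284*l^2 + 13.4928*l + 11.883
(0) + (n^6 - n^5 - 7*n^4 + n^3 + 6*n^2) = n^6 - n^5 - 7*n^4 + n^3 + 6*n^2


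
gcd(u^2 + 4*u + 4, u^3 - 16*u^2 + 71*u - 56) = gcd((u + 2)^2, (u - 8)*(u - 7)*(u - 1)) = 1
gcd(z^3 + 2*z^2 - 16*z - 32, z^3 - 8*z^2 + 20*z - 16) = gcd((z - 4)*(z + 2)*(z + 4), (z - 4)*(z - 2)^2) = z - 4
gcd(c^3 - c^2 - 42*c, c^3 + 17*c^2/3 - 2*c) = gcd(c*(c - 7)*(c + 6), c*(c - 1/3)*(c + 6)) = c^2 + 6*c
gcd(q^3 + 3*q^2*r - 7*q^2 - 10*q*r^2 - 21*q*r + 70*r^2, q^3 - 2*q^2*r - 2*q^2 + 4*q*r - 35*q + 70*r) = q^2 - 2*q*r - 7*q + 14*r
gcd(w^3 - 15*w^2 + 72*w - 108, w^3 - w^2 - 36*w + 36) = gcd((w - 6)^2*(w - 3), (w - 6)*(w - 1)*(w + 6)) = w - 6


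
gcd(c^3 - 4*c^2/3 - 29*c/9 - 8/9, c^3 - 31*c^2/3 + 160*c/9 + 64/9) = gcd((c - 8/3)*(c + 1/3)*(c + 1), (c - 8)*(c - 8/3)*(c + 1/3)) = c^2 - 7*c/3 - 8/9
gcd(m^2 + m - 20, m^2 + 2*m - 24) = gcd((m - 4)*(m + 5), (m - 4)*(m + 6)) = m - 4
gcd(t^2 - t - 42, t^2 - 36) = t + 6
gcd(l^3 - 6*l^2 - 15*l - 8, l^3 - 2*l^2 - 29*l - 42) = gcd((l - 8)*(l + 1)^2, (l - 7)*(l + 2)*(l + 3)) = 1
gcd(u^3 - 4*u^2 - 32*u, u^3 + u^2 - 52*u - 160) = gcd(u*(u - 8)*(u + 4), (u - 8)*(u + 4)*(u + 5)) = u^2 - 4*u - 32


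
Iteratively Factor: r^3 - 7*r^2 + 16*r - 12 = (r - 2)*(r^2 - 5*r + 6) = (r - 3)*(r - 2)*(r - 2)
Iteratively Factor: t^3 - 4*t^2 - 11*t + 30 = (t - 5)*(t^2 + t - 6) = (t - 5)*(t - 2)*(t + 3)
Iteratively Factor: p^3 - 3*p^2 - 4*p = (p - 4)*(p^2 + p) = (p - 4)*(p + 1)*(p)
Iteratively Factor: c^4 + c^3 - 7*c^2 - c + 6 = (c - 2)*(c^3 + 3*c^2 - c - 3) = (c - 2)*(c + 1)*(c^2 + 2*c - 3) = (c - 2)*(c + 1)*(c + 3)*(c - 1)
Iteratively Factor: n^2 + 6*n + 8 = (n + 4)*(n + 2)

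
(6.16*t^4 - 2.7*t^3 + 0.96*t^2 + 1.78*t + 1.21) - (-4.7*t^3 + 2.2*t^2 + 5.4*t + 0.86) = 6.16*t^4 + 2.0*t^3 - 1.24*t^2 - 3.62*t + 0.35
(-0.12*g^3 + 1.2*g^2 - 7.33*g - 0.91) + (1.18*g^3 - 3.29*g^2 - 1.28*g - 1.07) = 1.06*g^3 - 2.09*g^2 - 8.61*g - 1.98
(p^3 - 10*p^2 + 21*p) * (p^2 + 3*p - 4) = p^5 - 7*p^4 - 13*p^3 + 103*p^2 - 84*p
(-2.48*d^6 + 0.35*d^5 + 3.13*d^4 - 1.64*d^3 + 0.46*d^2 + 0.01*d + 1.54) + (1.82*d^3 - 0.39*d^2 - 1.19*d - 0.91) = -2.48*d^6 + 0.35*d^5 + 3.13*d^4 + 0.18*d^3 + 0.07*d^2 - 1.18*d + 0.63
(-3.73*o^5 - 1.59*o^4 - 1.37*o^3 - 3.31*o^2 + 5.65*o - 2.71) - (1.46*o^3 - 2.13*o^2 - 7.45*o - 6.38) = -3.73*o^5 - 1.59*o^4 - 2.83*o^3 - 1.18*o^2 + 13.1*o + 3.67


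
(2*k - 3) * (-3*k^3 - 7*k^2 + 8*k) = -6*k^4 - 5*k^3 + 37*k^2 - 24*k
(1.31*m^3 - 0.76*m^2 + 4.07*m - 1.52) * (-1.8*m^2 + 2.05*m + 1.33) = -2.358*m^5 + 4.0535*m^4 - 7.1417*m^3 + 10.0687*m^2 + 2.2971*m - 2.0216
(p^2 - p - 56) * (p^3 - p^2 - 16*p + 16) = p^5 - 2*p^4 - 71*p^3 + 88*p^2 + 880*p - 896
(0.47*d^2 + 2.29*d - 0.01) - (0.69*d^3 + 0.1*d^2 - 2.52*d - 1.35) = -0.69*d^3 + 0.37*d^2 + 4.81*d + 1.34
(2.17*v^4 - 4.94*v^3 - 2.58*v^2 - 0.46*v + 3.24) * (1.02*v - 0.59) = 2.2134*v^5 - 6.3191*v^4 + 0.283*v^3 + 1.053*v^2 + 3.5762*v - 1.9116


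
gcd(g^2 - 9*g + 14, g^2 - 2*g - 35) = g - 7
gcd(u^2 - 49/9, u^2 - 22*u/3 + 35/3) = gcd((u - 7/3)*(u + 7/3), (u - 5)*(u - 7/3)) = u - 7/3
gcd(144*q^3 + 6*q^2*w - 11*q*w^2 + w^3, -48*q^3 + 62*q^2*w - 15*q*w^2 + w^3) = 48*q^2 - 14*q*w + w^2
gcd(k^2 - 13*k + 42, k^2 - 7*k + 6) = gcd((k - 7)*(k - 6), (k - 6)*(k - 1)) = k - 6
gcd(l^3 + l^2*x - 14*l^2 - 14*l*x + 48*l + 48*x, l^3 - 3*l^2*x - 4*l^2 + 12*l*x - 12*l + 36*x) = l - 6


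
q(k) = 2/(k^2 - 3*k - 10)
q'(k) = 2*(3 - 2*k)/(k^2 - 3*k - 10)^2 = 2*(3 - 2*k)/(-k^2 + 3*k + 10)^2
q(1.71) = -0.16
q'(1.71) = -0.01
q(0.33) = -0.18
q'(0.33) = 0.04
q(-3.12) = 0.22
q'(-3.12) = 0.22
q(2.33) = -0.17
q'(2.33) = -0.02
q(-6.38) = 0.04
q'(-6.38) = 0.01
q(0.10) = -0.19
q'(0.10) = 0.05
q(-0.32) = -0.22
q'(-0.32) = 0.09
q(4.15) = -0.38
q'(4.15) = -0.39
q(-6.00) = 0.05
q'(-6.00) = 0.02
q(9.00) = 0.05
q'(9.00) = -0.02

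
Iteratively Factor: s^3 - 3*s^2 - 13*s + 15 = (s - 1)*(s^2 - 2*s - 15) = (s - 5)*(s - 1)*(s + 3)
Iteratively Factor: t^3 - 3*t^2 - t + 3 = (t + 1)*(t^2 - 4*t + 3) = (t - 1)*(t + 1)*(t - 3)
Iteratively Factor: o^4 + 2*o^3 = (o)*(o^3 + 2*o^2) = o^2*(o^2 + 2*o) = o^2*(o + 2)*(o)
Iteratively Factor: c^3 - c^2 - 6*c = (c - 3)*(c^2 + 2*c) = (c - 3)*(c + 2)*(c)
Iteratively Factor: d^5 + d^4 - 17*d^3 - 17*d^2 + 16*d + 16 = (d - 4)*(d^4 + 5*d^3 + 3*d^2 - 5*d - 4) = (d - 4)*(d + 1)*(d^3 + 4*d^2 - d - 4) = (d - 4)*(d - 1)*(d + 1)*(d^2 + 5*d + 4) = (d - 4)*(d - 1)*(d + 1)^2*(d + 4)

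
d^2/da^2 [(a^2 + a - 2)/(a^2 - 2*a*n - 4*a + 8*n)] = 2*(4*(-a + n + 2)^2*(a^2 + a - 2) + (-a^2 - a + 2*(2*a + 1)*(-a + n + 2) + 2)*(a^2 - 2*a*n - 4*a + 8*n) + (a^2 - 2*a*n - 4*a + 8*n)^2)/(a^2 - 2*a*n - 4*a + 8*n)^3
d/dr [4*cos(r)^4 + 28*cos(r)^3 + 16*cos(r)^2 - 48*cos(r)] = 4*(-4*cos(r)^3 - 21*cos(r)^2 - 8*cos(r) + 12)*sin(r)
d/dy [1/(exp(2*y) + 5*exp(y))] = (-2*exp(y) - 5)*exp(-y)/(exp(y) + 5)^2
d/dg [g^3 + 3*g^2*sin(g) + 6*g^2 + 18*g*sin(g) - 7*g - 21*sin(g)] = 3*g^2*cos(g) + 3*g^2 + 6*g*sin(g) + 18*g*cos(g) + 12*g + 18*sin(g) - 21*cos(g) - 7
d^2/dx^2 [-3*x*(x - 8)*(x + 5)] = 18 - 18*x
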